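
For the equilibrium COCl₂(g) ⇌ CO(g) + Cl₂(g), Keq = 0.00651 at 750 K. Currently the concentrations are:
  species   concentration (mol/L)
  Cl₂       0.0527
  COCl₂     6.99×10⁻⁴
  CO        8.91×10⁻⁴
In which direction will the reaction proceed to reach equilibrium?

reverse (toward reactants)

Q = [CO]·[Cl₂] / [COCl₂] = (8.91×10⁻⁴)·(0.0527) / (6.99×10⁻⁴) = 0.0672
Q = 0.0672 > Keq = 0.00651, so the reverse reaction proceeds.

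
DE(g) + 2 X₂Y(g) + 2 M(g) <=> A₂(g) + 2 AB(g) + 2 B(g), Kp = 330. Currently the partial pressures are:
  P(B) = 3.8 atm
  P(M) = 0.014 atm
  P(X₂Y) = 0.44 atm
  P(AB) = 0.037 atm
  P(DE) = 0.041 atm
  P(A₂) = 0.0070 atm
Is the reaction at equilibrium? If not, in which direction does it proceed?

Qp = P(A₂)·P(AB)²·P(B)² / (P(DE)·P(X₂Y)²·P(M)²) = (0.0070)·(0.037)²·(3.8)² / ((0.041)·(0.44)²·(0.014)²) = 89
Qp = 89 < Kp = 330, so the forward reaction proceeds.

toward products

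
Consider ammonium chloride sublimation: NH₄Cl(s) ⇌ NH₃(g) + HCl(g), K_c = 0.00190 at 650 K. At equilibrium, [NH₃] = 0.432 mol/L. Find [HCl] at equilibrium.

[HCl] = 0.00440 mol/L

(NH₄Cl is a pure solid — omitted from K_c.)
At equilibrium, K_c = [NH₃]·[HCl] = 0.00190.
(0.432)·([HCl]) = 0.00190
[HCl] = 0.00440 mol/L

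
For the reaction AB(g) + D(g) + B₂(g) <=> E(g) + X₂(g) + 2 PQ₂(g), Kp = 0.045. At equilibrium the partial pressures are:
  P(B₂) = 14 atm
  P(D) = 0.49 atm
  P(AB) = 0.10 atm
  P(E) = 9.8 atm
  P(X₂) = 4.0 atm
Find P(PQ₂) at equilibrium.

At equilibrium, Kp = P(E)·P(X₂)·P(PQ₂)² / (P(AB)·P(D)·P(B₂)) = 0.045.
(9.8)·(4.0)·(P(PQ₂))² / ((0.10)·(0.49)·(14)) = 0.045
P(PQ₂)² = 7.88e-4 ⇒ P(PQ₂) = 0.028 atm

P(PQ₂) = 0.028 atm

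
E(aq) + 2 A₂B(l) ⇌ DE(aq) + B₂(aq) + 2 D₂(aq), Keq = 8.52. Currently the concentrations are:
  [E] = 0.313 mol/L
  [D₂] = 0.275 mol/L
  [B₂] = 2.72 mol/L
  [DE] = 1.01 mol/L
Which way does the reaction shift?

to the right

(A₂B is a pure liquid — omitted from Q.)
Q = [DE]·[B₂]·[D₂]² / [E] = (1.01)·(2.72)·(0.275)² / (0.313) = 0.664
Q = 0.664 < Keq = 8.52, so the forward reaction proceeds.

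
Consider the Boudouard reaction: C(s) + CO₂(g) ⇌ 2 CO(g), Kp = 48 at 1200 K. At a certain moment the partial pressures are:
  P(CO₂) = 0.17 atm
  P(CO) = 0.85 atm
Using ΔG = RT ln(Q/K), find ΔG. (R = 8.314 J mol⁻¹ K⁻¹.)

ΔG = -24.2 kJ/mol

(C is a pure solid — omitted from Qp.)
Qp = P(CO)² / P(CO₂) = (0.85)² / (0.17) = 4.25
ΔG = RT ln(Qp/Kp) = (8.314 J mol⁻¹ K⁻¹)(1200 K) × ln(4.25/48)
   = (9.977 kJ/mol)(-2.424) = -24.2 kJ/mol
ΔG < 0, so the forward reaction is spontaneous (proceeds forward).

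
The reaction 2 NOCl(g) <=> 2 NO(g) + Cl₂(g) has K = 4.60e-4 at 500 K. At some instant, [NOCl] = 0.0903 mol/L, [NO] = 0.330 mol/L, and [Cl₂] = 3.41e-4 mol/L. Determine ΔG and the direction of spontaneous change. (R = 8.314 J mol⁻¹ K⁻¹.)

ΔG = 9.53 kJ/mol; the forward reaction is non-spontaneous

Q = [NO]²·[Cl₂] / [NOCl]² = (0.330)²·(3.41e-4) / (0.0903)² = 0.00455
ΔG = RT ln(Q/K) = (8.314 J mol⁻¹ K⁻¹)(500 K) × ln(0.00455/4.60e-4)
   = (4.157 kJ/mol)(2.292) = 9.53 kJ/mol
ΔG > 0, so the forward reaction is non-spontaneous (proceeds in reverse).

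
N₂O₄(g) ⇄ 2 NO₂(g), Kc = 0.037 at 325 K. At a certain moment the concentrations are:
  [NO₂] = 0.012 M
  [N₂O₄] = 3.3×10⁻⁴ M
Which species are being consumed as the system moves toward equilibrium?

NO₂ (products)

Qc = [NO₂]² / [N₂O₄] = (0.012)² / (3.3×10⁻⁴) = 0.44
Qc = 0.44 > Kc = 0.037: net reverse reaction.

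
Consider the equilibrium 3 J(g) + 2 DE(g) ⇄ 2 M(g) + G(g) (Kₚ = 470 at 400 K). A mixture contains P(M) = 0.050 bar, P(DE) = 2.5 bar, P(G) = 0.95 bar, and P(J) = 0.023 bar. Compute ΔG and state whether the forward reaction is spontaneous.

Qₚ = P(M)²·P(G) / (P(J)³·P(DE)²) = (0.050)²·(0.95) / ((0.023)³·(2.5)²) = 31.2
ΔG = RT ln(Qₚ/Kₚ) = (8.314 J mol⁻¹ K⁻¹)(400 K) × ln(31.2/470)
   = (3.326 kJ/mol)(-2.712) = -9.02 kJ/mol
ΔG < 0, so the forward reaction is spontaneous (proceeds forward).

ΔG = -9.02 kJ/mol; the forward reaction is spontaneous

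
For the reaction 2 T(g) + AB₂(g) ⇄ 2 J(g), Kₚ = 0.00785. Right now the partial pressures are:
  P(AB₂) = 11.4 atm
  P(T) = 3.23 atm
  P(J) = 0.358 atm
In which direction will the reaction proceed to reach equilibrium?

Qₚ = P(J)² / (P(T)²·P(AB₂)) = (0.358)² / ((3.23)²·(11.4)) = 0.00108
Qₚ = 0.00108 < Kₚ = 0.00785, so the forward reaction proceeds.

in the forward direction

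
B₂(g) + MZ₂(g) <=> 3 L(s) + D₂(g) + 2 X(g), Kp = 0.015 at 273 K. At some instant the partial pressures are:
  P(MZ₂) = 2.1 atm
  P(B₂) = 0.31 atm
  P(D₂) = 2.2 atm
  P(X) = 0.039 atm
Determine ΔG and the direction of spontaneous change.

ΔG = -2.43 kJ/mol; the forward reaction is spontaneous

(L is a pure solid — omitted from Qp.)
Qp = P(D₂)·P(X)² / (P(B₂)·P(MZ₂)) = (2.2)·(0.039)² / ((0.31)·(2.1)) = 0.00514
ΔG = RT ln(Qp/Kp) = (8.314 J mol⁻¹ K⁻¹)(273 K) × ln(0.00514/0.015)
   = (2.270 kJ/mol)(-1.071) = -2.43 kJ/mol
ΔG < 0, so the forward reaction is spontaneous (proceeds forward).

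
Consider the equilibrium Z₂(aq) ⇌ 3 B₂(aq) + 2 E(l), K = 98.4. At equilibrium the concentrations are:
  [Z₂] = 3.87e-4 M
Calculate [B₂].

[B₂] = 0.336 M

(E is a pure liquid — omitted from K.)
At equilibrium, K = [B₂]³ / [Z₂] = 98.4.
([B₂])³ / (3.87e-4) = 98.4
[B₂]³ = 0.0381 ⇒ [B₂] = 0.336 M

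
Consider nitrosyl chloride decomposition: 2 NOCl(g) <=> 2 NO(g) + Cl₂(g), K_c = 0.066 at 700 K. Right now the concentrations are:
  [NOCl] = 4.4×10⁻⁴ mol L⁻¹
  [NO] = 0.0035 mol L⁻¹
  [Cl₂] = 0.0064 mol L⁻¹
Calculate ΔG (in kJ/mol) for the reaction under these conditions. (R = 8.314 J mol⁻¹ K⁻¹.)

ΔG = 10.6 kJ/mol

Q_c = [NO]²·[Cl₂] / [NOCl]² = (0.0035)²·(0.0064) / (4.4×10⁻⁴)² = 0.405
ΔG = RT ln(Q_c/K_c) = (8.314 J mol⁻¹ K⁻¹)(700 K) × ln(0.405/0.066)
   = (5.820 kJ/mol)(1.814) = 10.6 kJ/mol
ΔG > 0, so the forward reaction is non-spontaneous (proceeds in reverse).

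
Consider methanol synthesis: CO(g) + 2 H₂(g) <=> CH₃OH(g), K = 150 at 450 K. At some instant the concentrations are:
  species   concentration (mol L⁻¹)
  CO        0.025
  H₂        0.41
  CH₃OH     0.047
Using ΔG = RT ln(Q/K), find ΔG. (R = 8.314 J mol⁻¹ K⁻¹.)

Q = [CH₃OH] / ([CO]·[H₂]²) = (0.047) / ((0.025)·(0.41)²) = 11.2
ΔG = RT ln(Q/K) = (8.314 J mol⁻¹ K⁻¹)(450 K) × ln(11.2/150)
   = (3.741 kJ/mol)(-2.595) = -9.71 kJ/mol
ΔG < 0, so the forward reaction is spontaneous (proceeds forward).

ΔG = -9.71 kJ/mol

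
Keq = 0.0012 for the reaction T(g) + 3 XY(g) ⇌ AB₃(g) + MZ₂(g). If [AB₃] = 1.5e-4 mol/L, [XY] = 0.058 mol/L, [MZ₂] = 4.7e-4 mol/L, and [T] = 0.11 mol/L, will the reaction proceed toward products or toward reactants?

toward reactants

Q = [AB₃]·[MZ₂] / ([T]·[XY]³) = (1.5e-4)·(4.7e-4) / ((0.11)·(0.058)³) = 0.0033
Q = 0.0033 > Keq = 0.0012, so the reverse reaction proceeds.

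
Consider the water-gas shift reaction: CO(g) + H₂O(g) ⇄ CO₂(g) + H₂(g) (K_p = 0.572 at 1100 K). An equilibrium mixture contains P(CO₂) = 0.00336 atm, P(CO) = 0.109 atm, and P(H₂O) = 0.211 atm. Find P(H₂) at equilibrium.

At equilibrium, K_p = P(CO₂)·P(H₂) / (P(CO)·P(H₂O)) = 0.572.
(0.00336)·(P(H₂)) / ((0.109)·(0.211)) = 0.572
P(H₂) = 3.92 atm

P(H₂) = 3.92 atm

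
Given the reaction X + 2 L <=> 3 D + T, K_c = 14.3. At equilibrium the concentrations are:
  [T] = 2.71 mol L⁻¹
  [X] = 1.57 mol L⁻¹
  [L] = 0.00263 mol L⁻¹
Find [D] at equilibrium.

[D] = 0.0386 mol L⁻¹

At equilibrium, K_c = [D]³·[T] / ([X]·[L]²) = 14.3.
([D])³·(2.71) / ((1.57)·(0.00263)²) = 14.3
[D]³ = 5.73×10⁻⁵ ⇒ [D] = 0.0386 mol L⁻¹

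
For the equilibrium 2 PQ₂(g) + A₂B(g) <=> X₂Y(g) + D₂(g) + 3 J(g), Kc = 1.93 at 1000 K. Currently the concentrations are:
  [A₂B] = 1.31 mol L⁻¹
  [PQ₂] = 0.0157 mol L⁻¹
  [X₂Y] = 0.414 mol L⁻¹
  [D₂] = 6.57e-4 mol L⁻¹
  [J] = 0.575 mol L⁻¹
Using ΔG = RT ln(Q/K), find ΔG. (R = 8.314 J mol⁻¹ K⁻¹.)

ΔG = -20.7 kJ/mol

Qc = [X₂Y]·[D₂]·[J]³ / ([PQ₂]²·[A₂B]) = (0.414)·(6.57e-4)·(0.575)³ / ((0.0157)²·(1.31)) = 0.160
ΔG = RT ln(Qc/Kc) = (8.314 J mol⁻¹ K⁻¹)(1000 K) × ln(0.160/1.93)
   = (8.314 kJ/mol)(-2.490) = -20.7 kJ/mol
ΔG < 0, so the forward reaction is spontaneous (proceeds forward).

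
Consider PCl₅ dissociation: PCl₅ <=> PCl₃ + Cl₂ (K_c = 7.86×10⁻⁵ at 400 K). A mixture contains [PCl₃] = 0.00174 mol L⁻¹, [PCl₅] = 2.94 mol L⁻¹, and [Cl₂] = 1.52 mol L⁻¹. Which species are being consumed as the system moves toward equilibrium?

PCl₃, Cl₂ (products)

Q_c = [PCl₃]·[Cl₂] / [PCl₅] = (0.00174)·(1.52) / (2.94) = 9.00×10⁻⁴
Q_c = 9.00×10⁻⁴ > K_c = 7.86×10⁻⁵: net reverse reaction.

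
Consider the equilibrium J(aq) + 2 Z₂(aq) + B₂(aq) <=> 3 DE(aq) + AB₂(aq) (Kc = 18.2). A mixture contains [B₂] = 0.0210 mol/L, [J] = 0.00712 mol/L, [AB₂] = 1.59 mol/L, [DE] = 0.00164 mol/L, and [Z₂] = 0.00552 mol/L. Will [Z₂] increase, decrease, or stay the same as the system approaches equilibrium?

Qc = [DE]³·[AB₂] / ([J]·[Z₂]²·[B₂]) = (0.00164)³·(1.59) / ((0.00712)·(0.00552)²·(0.0210)) = 1.54
Qc = 1.54 < Kc = 18.2: net forward reaction.
Z₂ is a reactant, so it decreases.

decrease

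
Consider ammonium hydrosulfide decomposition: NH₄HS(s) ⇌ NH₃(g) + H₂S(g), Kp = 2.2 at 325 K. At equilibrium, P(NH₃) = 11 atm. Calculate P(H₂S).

P(H₂S) = 0.20 atm

(NH₄HS is a pure solid — omitted from Kp.)
At equilibrium, Kp = P(NH₃)·P(H₂S) = 2.2.
(11)·(P(H₂S)) = 2.2
P(H₂S) = 0.200 = 0.20 atm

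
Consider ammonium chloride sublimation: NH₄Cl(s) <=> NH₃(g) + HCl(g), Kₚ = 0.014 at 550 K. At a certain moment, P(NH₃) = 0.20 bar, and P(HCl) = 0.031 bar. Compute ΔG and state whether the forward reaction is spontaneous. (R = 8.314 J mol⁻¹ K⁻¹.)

(NH₄Cl is a pure solid — omitted from Qₚ.)
Qₚ = P(NH₃)·P(HCl) = (0.20)·(0.031) = 0.00620
ΔG = RT ln(Qₚ/Kₚ) = (8.314 J mol⁻¹ K⁻¹)(550 K) × ln(0.00620/0.014)
   = (4.573 kJ/mol)(-0.8145) = -3.72 kJ/mol
ΔG < 0, so the forward reaction is spontaneous (proceeds forward).

ΔG = -3.72 kJ/mol; the forward reaction is spontaneous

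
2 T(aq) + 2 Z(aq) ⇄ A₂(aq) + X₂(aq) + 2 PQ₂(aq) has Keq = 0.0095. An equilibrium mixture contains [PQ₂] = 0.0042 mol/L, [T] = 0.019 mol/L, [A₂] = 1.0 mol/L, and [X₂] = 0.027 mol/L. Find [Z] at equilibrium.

At equilibrium, Keq = [A₂]·[X₂]·[PQ₂]² / ([T]²·[Z]²) = 0.0095.
(1.0)·(0.027)·(0.0042)² / ((0.019)²·([Z])²) = 0.0095
[Z]² = 0.139 ⇒ [Z] = 0.37 mol/L

[Z] = 0.37 mol/L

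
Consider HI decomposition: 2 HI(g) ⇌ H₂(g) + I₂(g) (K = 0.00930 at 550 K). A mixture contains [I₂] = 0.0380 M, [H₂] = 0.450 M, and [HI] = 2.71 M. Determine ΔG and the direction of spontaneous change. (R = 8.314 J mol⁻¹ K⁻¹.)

ΔG = -6.33 kJ/mol; the forward reaction is spontaneous

Q = [H₂]·[I₂] / [HI]² = (0.450)·(0.0380) / (2.71)² = 0.00233
ΔG = RT ln(Q/K) = (8.314 J mol⁻¹ K⁻¹)(550 K) × ln(0.00233/0.00930)
   = (4.573 kJ/mol)(-1.384) = -6.33 kJ/mol
ΔG < 0, so the forward reaction is spontaneous (proceeds forward).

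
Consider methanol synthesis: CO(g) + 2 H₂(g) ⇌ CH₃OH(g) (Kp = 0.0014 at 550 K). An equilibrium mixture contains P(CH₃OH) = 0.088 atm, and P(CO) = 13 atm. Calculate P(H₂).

At equilibrium, Kp = P(CH₃OH) / (P(CO)·P(H₂)²) = 0.0014.
(0.088) / ((13)·(P(H₂))²) = 0.0014
P(H₂)² = 4.84 ⇒ P(H₂) = 2.2 atm

P(H₂) = 2.2 atm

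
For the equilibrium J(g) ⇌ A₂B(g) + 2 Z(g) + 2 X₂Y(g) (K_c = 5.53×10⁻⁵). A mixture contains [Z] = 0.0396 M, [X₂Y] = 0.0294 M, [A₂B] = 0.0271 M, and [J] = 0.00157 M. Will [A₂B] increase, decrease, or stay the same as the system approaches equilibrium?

increase

Q_c = [A₂B]·[Z]²·[X₂Y]² / [J] = (0.0271)·(0.0396)²·(0.0294)² / (0.00157) = 2.34×10⁻⁵
Q_c = 2.34×10⁻⁵ < K_c = 5.53×10⁻⁵: net forward reaction.
A₂B is a product, so it increases.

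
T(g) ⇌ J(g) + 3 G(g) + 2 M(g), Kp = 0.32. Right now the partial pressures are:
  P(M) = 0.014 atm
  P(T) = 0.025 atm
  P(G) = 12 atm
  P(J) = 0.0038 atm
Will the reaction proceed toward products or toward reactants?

Qp = P(J)·P(G)³·P(M)² / P(T) = (0.0038)·(12)³·(0.014)² / (0.025) = 0.051
Qp = 0.051 < Kp = 0.32, so the forward reaction proceeds.

in the forward direction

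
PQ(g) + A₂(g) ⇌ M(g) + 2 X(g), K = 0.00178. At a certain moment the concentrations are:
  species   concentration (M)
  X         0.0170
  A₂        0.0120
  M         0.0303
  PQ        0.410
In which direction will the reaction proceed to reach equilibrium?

Q = [M]·[X]² / ([PQ]·[A₂]) = (0.0303)·(0.0170)² / ((0.410)·(0.0120)) = 0.00178
Q = 0.00178 = K, so the system is already at equilibrium.

at equilibrium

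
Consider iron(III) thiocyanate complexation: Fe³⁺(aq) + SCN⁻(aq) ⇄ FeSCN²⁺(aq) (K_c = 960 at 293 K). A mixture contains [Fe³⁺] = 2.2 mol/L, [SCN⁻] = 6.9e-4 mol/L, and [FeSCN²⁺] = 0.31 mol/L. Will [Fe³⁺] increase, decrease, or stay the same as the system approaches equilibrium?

decrease

Q_c = [FeSCN²⁺] / ([Fe³⁺]·[SCN⁻]) = (0.31) / ((2.2)·(6.9e-4)) = 200
Q_c = 200 < K_c = 960: net forward reaction.
Fe³⁺ is a reactant, so it decreases.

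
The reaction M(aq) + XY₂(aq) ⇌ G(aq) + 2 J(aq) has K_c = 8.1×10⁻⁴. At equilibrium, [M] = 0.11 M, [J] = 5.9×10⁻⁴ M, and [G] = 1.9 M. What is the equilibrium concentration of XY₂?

[XY₂] = 0.0074 M

At equilibrium, K_c = [G]·[J]² / ([M]·[XY₂]) = 8.1×10⁻⁴.
(1.9)·(5.9×10⁻⁴)² / ((0.11)·([XY₂])) = 8.1×10⁻⁴
[XY₂] = 0.00742 = 0.0074 M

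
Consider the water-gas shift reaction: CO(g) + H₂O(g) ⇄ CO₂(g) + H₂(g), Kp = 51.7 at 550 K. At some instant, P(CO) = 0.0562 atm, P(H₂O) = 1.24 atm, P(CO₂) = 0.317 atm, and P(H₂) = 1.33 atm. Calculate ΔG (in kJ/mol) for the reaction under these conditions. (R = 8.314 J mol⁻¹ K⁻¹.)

ΔG = -9.81 kJ/mol

Qp = P(CO₂)·P(H₂) / (P(CO)·P(H₂O)) = (0.317)·(1.33) / ((0.0562)·(1.24)) = 6.05
ΔG = RT ln(Qp/Kp) = (8.314 J mol⁻¹ K⁻¹)(550 K) × ln(6.05/51.7)
   = (4.573 kJ/mol)(-2.145) = -9.81 kJ/mol
ΔG < 0, so the forward reaction is spontaneous (proceeds forward).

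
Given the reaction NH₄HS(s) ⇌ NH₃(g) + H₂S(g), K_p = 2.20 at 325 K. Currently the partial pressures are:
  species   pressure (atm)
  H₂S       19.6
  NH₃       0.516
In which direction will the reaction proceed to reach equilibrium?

in the reverse direction

(NH₄HS is a pure solid — omitted from Q_p.)
Q_p = P(NH₃)·P(H₂S) = (0.516)·(19.6) = 10.1
Q_p = 10.1 > K_p = 2.20, so the reverse reaction proceeds.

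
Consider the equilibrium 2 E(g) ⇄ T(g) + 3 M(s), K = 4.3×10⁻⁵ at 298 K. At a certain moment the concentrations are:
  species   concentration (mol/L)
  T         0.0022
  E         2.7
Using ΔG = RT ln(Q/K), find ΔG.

(M is a pure solid — omitted from Q.)
Q = [T] / [E]² = (0.0022) / (2.7)² = 3.02×10⁻⁴
ΔG = RT ln(Q/K) = (8.314 J mol⁻¹ K⁻¹)(298 K) × ln(3.02×10⁻⁴/4.3×10⁻⁵)
   = (2.478 kJ/mol)(1.949) = 4.83 kJ/mol
ΔG > 0, so the forward reaction is non-spontaneous (proceeds in reverse).

ΔG = 4.83 kJ/mol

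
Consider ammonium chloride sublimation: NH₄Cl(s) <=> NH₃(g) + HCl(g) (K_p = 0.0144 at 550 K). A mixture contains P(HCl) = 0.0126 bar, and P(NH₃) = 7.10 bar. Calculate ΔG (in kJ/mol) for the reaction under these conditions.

(NH₄Cl is a pure solid — omitted from Q_p.)
Q_p = P(NH₃)·P(HCl) = (7.10)·(0.0126) = 0.0895
ΔG = RT ln(Q_p/K_p) = (8.314 J mol⁻¹ K⁻¹)(550 K) × ln(0.0895/0.0144)
   = (4.573 kJ/mol)(1.827) = 8.35 kJ/mol
ΔG > 0, so the forward reaction is non-spontaneous (proceeds in reverse).

ΔG = 8.35 kJ/mol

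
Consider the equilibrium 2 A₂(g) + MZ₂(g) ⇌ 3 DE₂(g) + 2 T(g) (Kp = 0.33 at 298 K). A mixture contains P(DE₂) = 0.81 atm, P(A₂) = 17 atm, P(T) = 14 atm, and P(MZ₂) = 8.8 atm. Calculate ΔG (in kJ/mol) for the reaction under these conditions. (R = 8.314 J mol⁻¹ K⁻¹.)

ΔG = -5.17 kJ/mol

Qp = P(DE₂)³·P(T)² / (P(A₂)²·P(MZ₂)) = (0.81)³·(14)² / ((17)²·(8.8)) = 0.0410
ΔG = RT ln(Qp/Kp) = (8.314 J mol⁻¹ K⁻¹)(298 K) × ln(0.0410/0.33)
   = (2.478 kJ/mol)(-2.086) = -5.17 kJ/mol
ΔG < 0, so the forward reaction is spontaneous (proceeds forward).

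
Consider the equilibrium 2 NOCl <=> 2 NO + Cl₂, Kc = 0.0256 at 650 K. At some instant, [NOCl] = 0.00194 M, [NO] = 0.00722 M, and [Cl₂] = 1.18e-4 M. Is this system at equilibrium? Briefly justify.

no; Q < K, reaction proceeds forward

Qc = [NO]²·[Cl₂] / [NOCl]² = (0.00722)²·(1.18e-4) / (0.00194)² = 0.00163
Qc = 0.00163 < Kc = 0.0256: net forward reaction.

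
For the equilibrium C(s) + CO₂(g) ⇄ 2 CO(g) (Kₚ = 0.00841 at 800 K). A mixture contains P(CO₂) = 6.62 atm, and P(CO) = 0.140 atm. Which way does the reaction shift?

(C is a pure solid — omitted from Qₚ.)
Qₚ = P(CO)² / P(CO₂) = (0.140)² / (6.62) = 0.00296
Qₚ = 0.00296 < Kₚ = 0.00841, so the forward reaction proceeds.

in the forward direction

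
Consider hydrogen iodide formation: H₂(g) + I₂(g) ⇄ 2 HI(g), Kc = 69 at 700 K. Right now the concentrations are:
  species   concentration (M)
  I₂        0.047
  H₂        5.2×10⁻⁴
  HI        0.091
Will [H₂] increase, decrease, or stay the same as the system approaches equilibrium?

Qc = [HI]² / ([H₂]·[I₂]) = (0.091)² / ((5.2×10⁻⁴)·(0.047)) = 340
Qc = 340 > Kc = 69: net reverse reaction.
H₂ is a reactant, so it increases.

increase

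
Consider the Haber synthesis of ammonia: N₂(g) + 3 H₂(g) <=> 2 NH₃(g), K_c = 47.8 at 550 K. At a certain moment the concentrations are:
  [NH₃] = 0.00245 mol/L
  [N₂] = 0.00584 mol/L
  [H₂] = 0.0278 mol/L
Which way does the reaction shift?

Q_c = [NH₃]² / ([N₂]·[H₂]³) = (0.00245)² / ((0.00584)·(0.0278)³) = 47.8
Q_c = 47.8 = K_c, so the system is already at equilibrium.

at equilibrium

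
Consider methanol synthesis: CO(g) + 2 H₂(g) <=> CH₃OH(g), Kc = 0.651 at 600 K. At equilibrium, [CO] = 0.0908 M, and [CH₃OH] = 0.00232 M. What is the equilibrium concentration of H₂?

[H₂] = 0.198 M

At equilibrium, Kc = [CH₃OH] / ([CO]·[H₂]²) = 0.651.
(0.00232) / ((0.0908)·([H₂])²) = 0.651
[H₂]² = 0.0392 ⇒ [H₂] = 0.198 M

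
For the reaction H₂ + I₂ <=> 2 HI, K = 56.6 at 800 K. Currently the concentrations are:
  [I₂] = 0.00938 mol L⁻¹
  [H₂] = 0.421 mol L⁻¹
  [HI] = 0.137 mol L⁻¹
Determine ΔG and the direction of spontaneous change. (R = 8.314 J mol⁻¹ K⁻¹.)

ΔG = -16.5 kJ/mol; the forward reaction is spontaneous

Q = [HI]² / ([H₂]·[I₂]) = (0.137)² / ((0.421)·(0.00938)) = 4.75
ΔG = RT ln(Q/K) = (8.314 J mol⁻¹ K⁻¹)(800 K) × ln(4.75/56.6)
   = (6.651 kJ/mol)(-2.478) = -16.5 kJ/mol
ΔG < 0, so the forward reaction is spontaneous (proceeds forward).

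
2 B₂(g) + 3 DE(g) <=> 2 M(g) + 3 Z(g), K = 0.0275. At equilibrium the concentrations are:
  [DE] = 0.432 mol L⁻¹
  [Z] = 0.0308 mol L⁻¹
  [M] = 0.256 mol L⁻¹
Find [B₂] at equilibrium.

[B₂] = 0.0294 mol L⁻¹

At equilibrium, K = [M]²·[Z]³ / ([B₂]²·[DE]³) = 0.0275.
(0.256)²·(0.0308)³ / (([B₂])²·(0.432)³) = 0.0275
[B₂]² = 8.64×10⁻⁴ ⇒ [B₂] = 0.0294 mol L⁻¹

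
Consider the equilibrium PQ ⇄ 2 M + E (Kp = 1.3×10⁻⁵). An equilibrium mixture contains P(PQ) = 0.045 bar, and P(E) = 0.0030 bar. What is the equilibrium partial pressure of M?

P(M) = 0.014 bar

At equilibrium, Kp = P(M)²·P(E) / P(PQ) = 1.3×10⁻⁵.
(P(M))²·(0.0030) / (0.045) = 1.3×10⁻⁵
P(M)² = 1.95×10⁻⁴ ⇒ P(M) = 0.014 bar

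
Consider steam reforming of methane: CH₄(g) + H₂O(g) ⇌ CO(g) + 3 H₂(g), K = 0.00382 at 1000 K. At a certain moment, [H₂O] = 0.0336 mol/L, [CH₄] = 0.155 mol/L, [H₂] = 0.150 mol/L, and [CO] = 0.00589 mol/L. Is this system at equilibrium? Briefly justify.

yes, at equilibrium

Q = [CO]·[H₂]³ / ([CH₄]·[H₂O]) = (0.00589)·(0.150)³ / ((0.155)·(0.0336)) = 0.00382
Q = 0.00382 = K; the system is at equilibrium.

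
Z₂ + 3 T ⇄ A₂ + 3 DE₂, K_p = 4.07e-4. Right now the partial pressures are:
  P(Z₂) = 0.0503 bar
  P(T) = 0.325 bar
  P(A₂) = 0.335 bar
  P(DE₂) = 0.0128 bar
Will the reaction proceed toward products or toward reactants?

no net change (already at equilibrium)

Q_p = P(A₂)·P(DE₂)³ / (P(Z₂)·P(T)³) = (0.335)·(0.0128)³ / ((0.0503)·(0.325)³) = 4.07e-4
Q_p = 4.07e-4 = K_p, so the system is already at equilibrium.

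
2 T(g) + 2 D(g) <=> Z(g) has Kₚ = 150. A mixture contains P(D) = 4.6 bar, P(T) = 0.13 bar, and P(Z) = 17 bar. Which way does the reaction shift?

Qₚ = P(Z) / (P(T)²·P(D)²) = (17) / ((0.13)²·(4.6)²) = 48
Qₚ = 48 < Kₚ = 150, so the forward reaction proceeds.

in the forward direction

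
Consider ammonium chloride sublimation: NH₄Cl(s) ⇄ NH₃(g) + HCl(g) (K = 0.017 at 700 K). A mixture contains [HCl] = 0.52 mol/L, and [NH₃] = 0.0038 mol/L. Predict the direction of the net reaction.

(NH₄Cl is a pure solid — omitted from Q.)
Q = [NH₃]·[HCl] = (0.0038)·(0.52) = 0.0020
Q = 0.0020 < K = 0.017, so the forward reaction proceeds.

forward (toward products)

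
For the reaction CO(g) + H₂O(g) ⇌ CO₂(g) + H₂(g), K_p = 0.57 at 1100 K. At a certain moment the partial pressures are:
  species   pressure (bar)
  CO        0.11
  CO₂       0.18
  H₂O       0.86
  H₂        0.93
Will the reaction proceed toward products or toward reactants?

to the left

Q_p = P(CO₂)·P(H₂) / (P(CO)·P(H₂O)) = (0.18)·(0.93) / ((0.11)·(0.86)) = 1.8
Q_p = 1.8 > K_p = 0.57, so the reverse reaction proceeds.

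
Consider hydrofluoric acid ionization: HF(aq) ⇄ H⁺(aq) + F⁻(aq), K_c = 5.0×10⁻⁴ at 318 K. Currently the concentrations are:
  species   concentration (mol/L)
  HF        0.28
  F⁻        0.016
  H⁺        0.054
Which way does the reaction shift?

toward reactants

Q_c = [H⁺]·[F⁻] / [HF] = (0.054)·(0.016) / (0.28) = 0.0031
Q_c = 0.0031 > K_c = 5.0×10⁻⁴, so the reverse reaction proceeds.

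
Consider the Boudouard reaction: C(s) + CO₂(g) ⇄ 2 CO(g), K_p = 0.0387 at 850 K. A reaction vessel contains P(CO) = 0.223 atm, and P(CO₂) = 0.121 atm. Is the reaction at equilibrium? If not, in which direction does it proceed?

(C is a pure solid — omitted from Q_p.)
Q_p = P(CO)² / P(CO₂) = (0.223)² / (0.121) = 0.411
Q_p = 0.411 > K_p = 0.0387, so the reverse reaction proceeds.

to the left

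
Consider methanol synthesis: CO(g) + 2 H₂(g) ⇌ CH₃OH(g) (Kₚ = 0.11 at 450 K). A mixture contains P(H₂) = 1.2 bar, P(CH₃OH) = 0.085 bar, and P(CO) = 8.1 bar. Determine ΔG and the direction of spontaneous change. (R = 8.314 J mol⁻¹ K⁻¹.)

ΔG = -10.2 kJ/mol; the forward reaction is spontaneous

Qₚ = P(CH₃OH) / (P(CO)·P(H₂)²) = (0.085) / ((8.1)·(1.2)²) = 0.00729
ΔG = RT ln(Qₚ/Kₚ) = (8.314 J mol⁻¹ K⁻¹)(450 K) × ln(0.00729/0.11)
   = (3.741 kJ/mol)(-2.714) = -10.2 kJ/mol
ΔG < 0, so the forward reaction is spontaneous (proceeds forward).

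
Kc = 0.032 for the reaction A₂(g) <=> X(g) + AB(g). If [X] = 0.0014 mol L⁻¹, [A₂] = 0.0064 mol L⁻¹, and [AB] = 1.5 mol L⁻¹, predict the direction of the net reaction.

Qc = [X]·[AB] / [A₂] = (0.0014)·(1.5) / (0.0064) = 0.33
Qc = 0.33 > Kc = 0.032, so the reverse reaction proceeds.

to the left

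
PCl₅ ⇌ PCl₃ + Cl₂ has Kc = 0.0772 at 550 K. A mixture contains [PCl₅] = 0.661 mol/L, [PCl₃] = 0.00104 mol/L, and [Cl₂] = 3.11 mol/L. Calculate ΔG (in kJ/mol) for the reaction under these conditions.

ΔG = -12.6 kJ/mol

Qc = [PCl₃]·[Cl₂] / [PCl₅] = (0.00104)·(3.11) / (0.661) = 0.00489
ΔG = RT ln(Qc/Kc) = (8.314 J mol⁻¹ K⁻¹)(550 K) × ln(0.00489/0.0772)
   = (4.573 kJ/mol)(-2.759) = -12.6 kJ/mol
ΔG < 0, so the forward reaction is spontaneous (proceeds forward).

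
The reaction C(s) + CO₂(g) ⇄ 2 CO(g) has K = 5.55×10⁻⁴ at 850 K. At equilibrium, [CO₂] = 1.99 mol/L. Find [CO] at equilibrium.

[CO] = 0.0332 mol/L

(C is a pure solid — omitted from K.)
At equilibrium, K = [CO]² / [CO₂] = 5.55×10⁻⁴.
([CO])² / (1.99) = 5.55×10⁻⁴
[CO]² = 0.00110 ⇒ [CO] = 0.0332 mol/L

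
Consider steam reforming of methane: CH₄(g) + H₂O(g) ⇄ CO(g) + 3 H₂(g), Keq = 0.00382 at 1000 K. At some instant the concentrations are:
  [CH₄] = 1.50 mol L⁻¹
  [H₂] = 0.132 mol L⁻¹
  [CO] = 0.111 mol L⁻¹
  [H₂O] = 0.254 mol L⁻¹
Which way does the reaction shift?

Q = [CO]·[H₂]³ / ([CH₄]·[H₂O]) = (0.111)·(0.132)³ / ((1.50)·(0.254)) = 6.70×10⁻⁴
Q = 6.70×10⁻⁴ < Keq = 0.00382, so the forward reaction proceeds.

forward (toward products)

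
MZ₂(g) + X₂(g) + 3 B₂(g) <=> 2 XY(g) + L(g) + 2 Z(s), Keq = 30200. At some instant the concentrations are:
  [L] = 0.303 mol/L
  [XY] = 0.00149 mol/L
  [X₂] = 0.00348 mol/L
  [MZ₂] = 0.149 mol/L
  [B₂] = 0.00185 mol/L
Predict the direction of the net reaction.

(Z is a pure solid — omitted from Q.)
Q = [XY]²·[L] / ([MZ₂]·[X₂]·[B₂]³) = (0.00149)²·(0.303) / ((0.149)·(0.00348)·(0.00185)³) = 2.05e5
Q = 2.05e5 > Keq = 30200, so the reverse reaction proceeds.

to the left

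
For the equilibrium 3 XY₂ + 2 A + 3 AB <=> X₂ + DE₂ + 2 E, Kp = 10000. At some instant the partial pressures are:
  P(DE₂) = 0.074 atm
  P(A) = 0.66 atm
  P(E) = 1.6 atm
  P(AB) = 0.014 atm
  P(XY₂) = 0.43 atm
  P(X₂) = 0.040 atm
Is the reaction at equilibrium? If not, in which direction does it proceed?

to the left

Qp = P(X₂)·P(DE₂)·P(E)² / (P(XY₂)³·P(A)²·P(AB)³) = (0.040)·(0.074)·(1.6)² / ((0.43)³·(0.66)²·(0.014)³) = 80000
Qp = 80000 > Kp = 10000, so the reverse reaction proceeds.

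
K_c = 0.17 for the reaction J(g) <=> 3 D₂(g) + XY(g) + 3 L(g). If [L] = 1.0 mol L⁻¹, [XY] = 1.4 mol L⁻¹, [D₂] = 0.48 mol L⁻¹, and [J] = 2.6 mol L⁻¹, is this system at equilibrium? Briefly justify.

no; Q < K, reaction proceeds forward

Q_c = [D₂]³·[XY]·[L]³ / [J] = (0.48)³·(1.4)·(1.0)³ / (2.6) = 0.060
Q_c = 0.060 < K_c = 0.17: net forward reaction.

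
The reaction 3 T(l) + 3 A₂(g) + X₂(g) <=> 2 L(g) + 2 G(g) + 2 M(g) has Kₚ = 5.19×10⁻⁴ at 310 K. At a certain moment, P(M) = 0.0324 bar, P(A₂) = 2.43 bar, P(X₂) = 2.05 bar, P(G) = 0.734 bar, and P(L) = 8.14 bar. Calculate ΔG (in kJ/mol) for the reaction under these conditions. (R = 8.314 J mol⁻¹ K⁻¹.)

ΔG = 2.31 kJ/mol

(T is a pure liquid — omitted from Qₚ.)
Qₚ = P(L)²·P(G)²·P(M)² / (P(A₂)³·P(X₂)) = (8.14)²·(0.734)²·(0.0324)² / ((2.43)³·(2.05)) = 0.00127
ΔG = RT ln(Qₚ/Kₚ) = (8.314 J mol⁻¹ K⁻¹)(310 K) × ln(0.00127/5.19×10⁻⁴)
   = (2.577 kJ/mol)(0.8949) = 2.31 kJ/mol
ΔG > 0, so the forward reaction is non-spontaneous (proceeds in reverse).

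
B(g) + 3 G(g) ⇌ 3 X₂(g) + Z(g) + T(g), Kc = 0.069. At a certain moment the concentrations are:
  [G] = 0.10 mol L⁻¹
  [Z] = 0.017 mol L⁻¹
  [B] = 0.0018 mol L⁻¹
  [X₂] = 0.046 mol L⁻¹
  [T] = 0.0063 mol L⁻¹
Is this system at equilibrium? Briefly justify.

Qc = [X₂]³·[Z]·[T] / ([B]·[G]³) = (0.046)³·(0.017)·(0.0063) / ((0.0018)·(0.10)³) = 0.0058
Qc = 0.0058 < Kc = 0.069: net forward reaction.

no; Q < K, reaction proceeds forward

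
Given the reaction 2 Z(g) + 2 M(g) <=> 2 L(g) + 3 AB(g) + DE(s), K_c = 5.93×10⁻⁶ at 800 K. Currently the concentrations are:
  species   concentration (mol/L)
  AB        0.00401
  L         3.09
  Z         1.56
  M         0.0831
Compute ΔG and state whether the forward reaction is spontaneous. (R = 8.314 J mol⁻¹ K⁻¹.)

(DE is a pure solid — omitted from Q_c.)
Q_c = [L]²·[AB]³ / ([Z]²·[M]²) = (3.09)²·(0.00401)³ / ((1.56)²·(0.0831)²) = 3.66×10⁻⁵
ΔG = RT ln(Q_c/K_c) = (8.314 J mol⁻¹ K⁻¹)(800 K) × ln(3.66×10⁻⁵/5.93×10⁻⁶)
   = (6.651 kJ/mol)(1.820) = 12.1 kJ/mol
ΔG > 0, so the forward reaction is non-spontaneous (proceeds in reverse).

ΔG = 12.1 kJ/mol; the forward reaction is non-spontaneous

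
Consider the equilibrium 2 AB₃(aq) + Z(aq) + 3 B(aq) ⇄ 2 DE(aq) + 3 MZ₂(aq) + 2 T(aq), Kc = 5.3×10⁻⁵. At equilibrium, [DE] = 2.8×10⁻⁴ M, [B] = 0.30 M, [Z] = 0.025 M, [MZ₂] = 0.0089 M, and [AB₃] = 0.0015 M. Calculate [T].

At equilibrium, Kc = [DE]²·[MZ₂]³·[T]² / ([AB₃]²·[Z]·[B]³) = 5.3×10⁻⁵.
(2.8×10⁻⁴)²·(0.0089)³·([T])² / ((0.0015)²·(0.025)·(0.30)³) = 5.3×10⁻⁵
[T]² = 1.46 ⇒ [T] = 1.2 M

[T] = 1.2 M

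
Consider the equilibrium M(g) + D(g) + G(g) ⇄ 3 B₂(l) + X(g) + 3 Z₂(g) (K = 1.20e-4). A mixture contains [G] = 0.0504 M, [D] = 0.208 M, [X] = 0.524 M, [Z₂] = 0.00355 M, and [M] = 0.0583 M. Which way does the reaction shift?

forward (toward products)

(B₂ is a pure liquid — omitted from Q.)
Q = [X]·[Z₂]³ / ([M]·[D]·[G]) = (0.524)·(0.00355)³ / ((0.0583)·(0.208)·(0.0504)) = 3.84e-5
Q = 3.84e-5 < K = 1.20e-4, so the forward reaction proceeds.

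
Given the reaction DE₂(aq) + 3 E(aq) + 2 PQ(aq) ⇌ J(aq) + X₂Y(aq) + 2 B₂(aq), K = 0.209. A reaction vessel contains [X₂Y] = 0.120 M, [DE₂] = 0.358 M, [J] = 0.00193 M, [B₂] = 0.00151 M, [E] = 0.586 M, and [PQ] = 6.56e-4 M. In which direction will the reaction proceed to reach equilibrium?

Q = [J]·[X₂Y]·[B₂]² / ([DE₂]·[E]³·[PQ]²) = (0.00193)·(0.120)·(0.00151)² / ((0.358)·(0.586)³·(6.56e-4)²) = 0.0170
Q = 0.0170 < K = 0.209, so the forward reaction proceeds.

to the right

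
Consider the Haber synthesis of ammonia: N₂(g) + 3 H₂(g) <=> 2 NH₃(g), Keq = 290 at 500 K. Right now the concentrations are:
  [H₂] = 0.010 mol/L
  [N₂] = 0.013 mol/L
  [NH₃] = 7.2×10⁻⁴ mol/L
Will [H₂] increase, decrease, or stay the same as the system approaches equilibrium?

decrease

Q = [NH₃]² / ([N₂]·[H₂]³) = (7.2×10⁻⁴)² / ((0.013)·(0.010)³) = 40
Q = 40 < Keq = 290: net forward reaction.
H₂ is a reactant, so it decreases.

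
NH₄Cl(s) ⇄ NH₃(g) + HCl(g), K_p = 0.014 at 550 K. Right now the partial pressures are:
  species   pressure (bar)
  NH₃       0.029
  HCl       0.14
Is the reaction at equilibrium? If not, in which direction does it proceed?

(NH₄Cl is a pure solid — omitted from Q_p.)
Q_p = P(NH₃)·P(HCl) = (0.029)·(0.14) = 0.0041
Q_p = 0.0041 < K_p = 0.014, so the forward reaction proceeds.

in the forward direction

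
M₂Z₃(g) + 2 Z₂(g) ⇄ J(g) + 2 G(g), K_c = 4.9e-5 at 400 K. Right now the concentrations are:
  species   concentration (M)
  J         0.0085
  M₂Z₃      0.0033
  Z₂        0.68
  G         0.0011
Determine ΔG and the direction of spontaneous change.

ΔG = -6.60 kJ/mol; the forward reaction is spontaneous

Q_c = [J]·[G]² / ([M₂Z₃]·[Z₂]²) = (0.0085)·(0.0011)² / ((0.0033)·(0.68)²) = 6.74e-6
ΔG = RT ln(Q_c/K_c) = (8.314 J mol⁻¹ K⁻¹)(400 K) × ln(6.74e-6/4.9e-5)
   = (3.326 kJ/mol)(-1.984) = -6.60 kJ/mol
ΔG < 0, so the forward reaction is spontaneous (proceeds forward).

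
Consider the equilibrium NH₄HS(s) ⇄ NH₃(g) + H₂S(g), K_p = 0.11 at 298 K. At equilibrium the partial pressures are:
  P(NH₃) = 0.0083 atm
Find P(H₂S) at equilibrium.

(NH₄HS is a pure solid — omitted from K_p.)
At equilibrium, K_p = P(NH₃)·P(H₂S) = 0.11.
(0.0083)·(P(H₂S)) = 0.11
P(H₂S) = 13.3 = 13 atm

P(H₂S) = 13 atm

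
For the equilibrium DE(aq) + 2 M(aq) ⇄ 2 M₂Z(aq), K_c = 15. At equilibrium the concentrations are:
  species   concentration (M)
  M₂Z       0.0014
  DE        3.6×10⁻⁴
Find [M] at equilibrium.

At equilibrium, K_c = [M₂Z]² / ([DE]·[M]²) = 15.
(0.0014)² / ((3.6×10⁻⁴)·([M])²) = 15
[M]² = 3.63×10⁻⁴ ⇒ [M] = 0.019 M

[M] = 0.019 M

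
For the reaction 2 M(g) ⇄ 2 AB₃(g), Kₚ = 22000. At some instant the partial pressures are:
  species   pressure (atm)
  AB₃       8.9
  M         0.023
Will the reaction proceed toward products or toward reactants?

Qₚ = P(AB₃)² / P(M)² = (8.9)² / (0.023)² = 1.5e5
Qₚ = 1.5e5 > Kₚ = 22000, so the reverse reaction proceeds.

to the left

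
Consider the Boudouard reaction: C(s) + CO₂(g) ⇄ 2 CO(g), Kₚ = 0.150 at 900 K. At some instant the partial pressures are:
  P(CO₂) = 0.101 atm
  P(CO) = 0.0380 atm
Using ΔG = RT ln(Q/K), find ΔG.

(C is a pure solid — omitted from Qₚ.)
Qₚ = P(CO)² / P(CO₂) = (0.0380)² / (0.101) = 0.0143
ΔG = RT ln(Qₚ/Kₚ) = (8.314 J mol⁻¹ K⁻¹)(900 K) × ln(0.0143/0.150)
   = (7.483 kJ/mol)(-2.350) = -17.6 kJ/mol
ΔG < 0, so the forward reaction is spontaneous (proceeds forward).

ΔG = -17.6 kJ/mol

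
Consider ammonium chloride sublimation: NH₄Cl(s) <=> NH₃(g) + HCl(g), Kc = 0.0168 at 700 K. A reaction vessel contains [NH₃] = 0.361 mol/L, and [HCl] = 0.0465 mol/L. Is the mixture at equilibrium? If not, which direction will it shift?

yes, at equilibrium

(NH₄Cl is a pure solid — omitted from Qc.)
Qc = [NH₃]·[HCl] = (0.361)·(0.0465) = 0.0168
Qc = 0.0168 = Kc; the system is at equilibrium.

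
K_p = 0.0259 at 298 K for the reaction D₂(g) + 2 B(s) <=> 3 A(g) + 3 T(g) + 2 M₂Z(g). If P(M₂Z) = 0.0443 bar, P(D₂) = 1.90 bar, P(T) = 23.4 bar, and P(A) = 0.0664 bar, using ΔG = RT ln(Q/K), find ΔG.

ΔG = -4.71 kJ/mol

(B is a pure solid — omitted from Q_p.)
Q_p = P(A)³·P(T)³·P(M₂Z)² / P(D₂) = (0.0664)³·(23.4)³·(0.0443)² / (1.90) = 0.00387
ΔG = RT ln(Q_p/K_p) = (8.314 J mol⁻¹ K⁻¹)(298 K) × ln(0.00387/0.0259)
   = (2.478 kJ/mol)(-1.901) = -4.71 kJ/mol
ΔG < 0, so the forward reaction is spontaneous (proceeds forward).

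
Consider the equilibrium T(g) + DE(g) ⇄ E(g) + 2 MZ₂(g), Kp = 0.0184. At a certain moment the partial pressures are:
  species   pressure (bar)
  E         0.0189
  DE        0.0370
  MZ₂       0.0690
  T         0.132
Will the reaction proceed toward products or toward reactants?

Qp = P(E)·P(MZ₂)² / (P(T)·P(DE)) = (0.0189)·(0.0690)² / ((0.132)·(0.0370)) = 0.0184
Qp = 0.0184 = Kp, so the system is already at equilibrium.

no net change (already at equilibrium)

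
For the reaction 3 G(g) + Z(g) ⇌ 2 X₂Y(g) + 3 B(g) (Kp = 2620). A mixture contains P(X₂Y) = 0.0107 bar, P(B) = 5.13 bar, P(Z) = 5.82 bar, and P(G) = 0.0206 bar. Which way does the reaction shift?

forward (toward products)

Qp = P(X₂Y)²·P(B)³ / (P(G)³·P(Z)) = (0.0107)²·(5.13)³ / ((0.0206)³·(5.82)) = 304
Qp = 304 < Kp = 2620, so the forward reaction proceeds.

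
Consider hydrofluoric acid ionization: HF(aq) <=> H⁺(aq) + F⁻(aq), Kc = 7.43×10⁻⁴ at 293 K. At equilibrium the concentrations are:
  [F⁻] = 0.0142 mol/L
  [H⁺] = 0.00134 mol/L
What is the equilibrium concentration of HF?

At equilibrium, Kc = [H⁺]·[F⁻] / [HF] = 7.43×10⁻⁴.
(0.00134)·(0.0142) / ([HF]) = 7.43×10⁻⁴
[HF] = 0.0256 mol/L

[HF] = 0.0256 mol/L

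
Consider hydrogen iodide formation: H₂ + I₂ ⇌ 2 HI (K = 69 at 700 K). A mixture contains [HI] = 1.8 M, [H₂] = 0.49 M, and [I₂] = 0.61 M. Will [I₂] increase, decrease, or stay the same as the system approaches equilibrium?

decrease

Q = [HI]² / ([H₂]·[I₂]) = (1.8)² / ((0.49)·(0.61)) = 11
Q = 11 < K = 69: net forward reaction.
I₂ is a reactant, so it decreases.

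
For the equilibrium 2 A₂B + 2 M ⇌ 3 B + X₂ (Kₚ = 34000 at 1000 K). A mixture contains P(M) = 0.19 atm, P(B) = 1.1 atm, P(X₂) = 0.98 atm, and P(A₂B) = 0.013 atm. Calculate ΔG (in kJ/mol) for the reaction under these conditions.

ΔG = 15.3 kJ/mol

Qₚ = P(B)³·P(X₂) / (P(A₂B)²·P(M)²) = (1.1)³·(0.98) / ((0.013)²·(0.19)²) = 2.14×10⁵
ΔG = RT ln(Qₚ/Kₚ) = (8.314 J mol⁻¹ K⁻¹)(1000 K) × ln(2.14×10⁵/34000)
   = (8.314 kJ/mol)(1.840) = 15.3 kJ/mol
ΔG > 0, so the forward reaction is non-spontaneous (proceeds in reverse).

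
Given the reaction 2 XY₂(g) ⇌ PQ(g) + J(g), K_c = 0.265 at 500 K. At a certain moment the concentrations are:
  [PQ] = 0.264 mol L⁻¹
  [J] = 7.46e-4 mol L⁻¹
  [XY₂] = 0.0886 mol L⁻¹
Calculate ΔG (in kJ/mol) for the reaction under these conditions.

Q_c = [PQ]·[J] / [XY₂]² = (0.264)·(7.46e-4) / (0.0886)² = 0.0251
ΔG = RT ln(Q_c/K_c) = (8.314 J mol⁻¹ K⁻¹)(500 K) × ln(0.0251/0.265)
   = (4.157 kJ/mol)(-2.357) = -9.80 kJ/mol
ΔG < 0, so the forward reaction is spontaneous (proceeds forward).

ΔG = -9.80 kJ/mol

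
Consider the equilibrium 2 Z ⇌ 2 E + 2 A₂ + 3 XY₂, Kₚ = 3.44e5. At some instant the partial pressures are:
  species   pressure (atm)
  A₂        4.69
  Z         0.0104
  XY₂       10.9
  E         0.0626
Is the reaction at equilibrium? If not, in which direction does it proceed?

toward reactants

Qₚ = P(E)²·P(A₂)²·P(XY₂)³ / P(Z)² = (0.0626)²·(4.69)²·(10.9)³ / (0.0104)² = 1.03e6
Qₚ = 1.03e6 > Kₚ = 3.44e5, so the reverse reaction proceeds.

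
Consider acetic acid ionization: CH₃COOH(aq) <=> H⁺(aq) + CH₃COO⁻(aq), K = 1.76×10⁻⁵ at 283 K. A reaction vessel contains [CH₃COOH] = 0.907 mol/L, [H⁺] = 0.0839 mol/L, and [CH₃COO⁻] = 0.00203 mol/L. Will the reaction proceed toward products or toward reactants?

reverse (toward reactants)

Q = [H⁺]·[CH₃COO⁻] / [CH₃COOH] = (0.0839)·(0.00203) / (0.907) = 1.88×10⁻⁴
Q = 1.88×10⁻⁴ > K = 1.76×10⁻⁵, so the reverse reaction proceeds.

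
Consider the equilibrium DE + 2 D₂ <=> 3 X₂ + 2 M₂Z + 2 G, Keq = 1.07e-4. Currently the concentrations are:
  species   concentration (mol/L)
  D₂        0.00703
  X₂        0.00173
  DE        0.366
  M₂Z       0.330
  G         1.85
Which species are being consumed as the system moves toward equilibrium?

Q = [X₂]³·[M₂Z]²·[G]² / ([DE]·[D₂]²) = (0.00173)³·(0.330)²·(1.85)² / ((0.366)·(0.00703)²) = 1.07e-4
Q = 1.07e-4 = Keq; the system is at equilibrium.

none (at equilibrium)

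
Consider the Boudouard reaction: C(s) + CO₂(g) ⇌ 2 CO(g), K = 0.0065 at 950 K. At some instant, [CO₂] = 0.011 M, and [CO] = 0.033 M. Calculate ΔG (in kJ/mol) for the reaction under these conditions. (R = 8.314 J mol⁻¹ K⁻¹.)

ΔG = 21.5 kJ/mol

(C is a pure solid — omitted from Q.)
Q = [CO]² / [CO₂] = (0.033)² / (0.011) = 0.0990
ΔG = RT ln(Q/K) = (8.314 J mol⁻¹ K⁻¹)(950 K) × ln(0.0990/0.0065)
   = (7.898 kJ/mol)(2.723) = 21.5 kJ/mol
ΔG > 0, so the forward reaction is non-spontaneous (proceeds in reverse).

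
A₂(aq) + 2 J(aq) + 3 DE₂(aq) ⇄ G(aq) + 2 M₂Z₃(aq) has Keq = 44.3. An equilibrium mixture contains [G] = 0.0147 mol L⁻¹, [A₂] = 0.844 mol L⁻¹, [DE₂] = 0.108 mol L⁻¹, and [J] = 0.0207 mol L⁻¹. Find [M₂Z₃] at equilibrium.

[M₂Z₃] = 0.0371 mol L⁻¹

At equilibrium, Keq = [G]·[M₂Z₃]² / ([A₂]·[J]²·[DE₂]³) = 44.3.
(0.0147)·([M₂Z₃])² / ((0.844)·(0.0207)²·(0.108)³) = 44.3
[M₂Z₃]² = 0.00137 ⇒ [M₂Z₃] = 0.0371 mol L⁻¹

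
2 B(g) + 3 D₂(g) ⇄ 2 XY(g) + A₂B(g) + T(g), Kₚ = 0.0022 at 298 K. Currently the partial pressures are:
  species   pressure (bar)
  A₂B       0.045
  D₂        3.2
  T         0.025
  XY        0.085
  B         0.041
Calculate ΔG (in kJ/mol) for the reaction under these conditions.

ΔG = -6.69 kJ/mol

Qₚ = P(XY)²·P(A₂B)·P(T) / (P(B)²·P(D₂)³) = (0.085)²·(0.045)·(0.025) / ((0.041)²·(3.2)³) = 1.48×10⁻⁴
ΔG = RT ln(Qₚ/Kₚ) = (8.314 J mol⁻¹ K⁻¹)(298 K) × ln(1.48×10⁻⁴/0.0022)
   = (2.478 kJ/mol)(-2.699) = -6.69 kJ/mol
ΔG < 0, so the forward reaction is spontaneous (proceeds forward).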